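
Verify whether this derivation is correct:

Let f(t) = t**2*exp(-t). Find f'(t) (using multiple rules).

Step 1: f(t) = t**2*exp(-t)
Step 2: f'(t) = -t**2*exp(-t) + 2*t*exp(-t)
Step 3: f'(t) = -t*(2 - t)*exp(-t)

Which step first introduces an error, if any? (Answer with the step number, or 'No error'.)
Step 3

Step 3 is incorrect due to a sign flip.
The step shows: -t*(2 - t)*exp(-t)
The correct value should be: t*(2 - t)*exp(-t)

Explanation: The sign of the whole expression was flipped: the term t*(2 - t)*exp(-t) was incorrectly written as -t*(2 - t)*exp(-t)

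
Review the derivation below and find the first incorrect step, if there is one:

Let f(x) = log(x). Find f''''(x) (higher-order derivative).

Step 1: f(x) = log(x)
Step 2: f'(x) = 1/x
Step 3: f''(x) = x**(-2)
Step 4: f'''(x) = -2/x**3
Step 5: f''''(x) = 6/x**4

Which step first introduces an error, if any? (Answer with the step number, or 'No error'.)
Step 3

Step 3 is incorrect due to a sign flip.
The step shows: x**(-2)
The correct value should be: -1/x**2

Explanation: The sign of the whole expression was flipped: the term -1/x**2 was incorrectly written as x**(-2)
The later steps are derived from this incorrect expression, so the error originates in Step 3.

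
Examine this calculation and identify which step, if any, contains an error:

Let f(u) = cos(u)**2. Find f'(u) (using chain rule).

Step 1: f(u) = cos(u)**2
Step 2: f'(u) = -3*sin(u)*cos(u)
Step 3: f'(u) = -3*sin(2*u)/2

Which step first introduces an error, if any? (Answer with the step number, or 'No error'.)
Step 2

Step 2 is incorrect due to a wrong coefficient.
The step shows: -3*sin(u)*cos(u)
The correct value should be: -2*sin(u)*cos(u)

Explanation: The coefficient -2 was incorrectly written as -3: the term -2*sin(u)*cos(u) was incorrectly written as -3*sin(u)*cos(u)
The later steps are derived from this incorrect expression, so the error originates in Step 2.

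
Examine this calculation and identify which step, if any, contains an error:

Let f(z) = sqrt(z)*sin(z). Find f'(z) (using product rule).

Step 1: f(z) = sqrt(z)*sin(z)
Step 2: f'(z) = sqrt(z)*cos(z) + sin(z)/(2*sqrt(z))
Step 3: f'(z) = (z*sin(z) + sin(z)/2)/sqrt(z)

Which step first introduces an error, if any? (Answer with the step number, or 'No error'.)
Step 3

Step 3 is incorrect due to a wrong trig function.
The step shows: (z*sin(z) + sin(z)/2)/sqrt(z)
The correct value should be: (z*cos(z) + sin(z)/2)/sqrt(z)

Explanation: cos(z) was incorrectly written as sin(z): the term (z*cos(z) + sin(z)/2)/sqrt(z) was incorrectly written as (z*sin(z) + sin(z)/2)/sqrt(z)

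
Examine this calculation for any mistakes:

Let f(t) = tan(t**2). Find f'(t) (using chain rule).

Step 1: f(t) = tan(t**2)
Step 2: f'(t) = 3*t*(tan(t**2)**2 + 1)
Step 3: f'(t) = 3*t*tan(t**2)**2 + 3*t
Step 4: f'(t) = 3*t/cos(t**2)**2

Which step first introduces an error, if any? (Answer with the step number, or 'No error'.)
Step 2

Step 2 is incorrect due to a wrong coefficient.
The step shows: 3*t*(tan(t**2)**2 + 1)
The correct value should be: 2*t*(tan(t**2)**2 + 1)

Explanation: The coefficient 2 was incorrectly written as 3: the term 2*t*(tan(t**2)**2 + 1) was incorrectly written as 3*t*(tan(t**2)**2 + 1)
The later steps are derived from this incorrect expression, so the error originates in Step 2.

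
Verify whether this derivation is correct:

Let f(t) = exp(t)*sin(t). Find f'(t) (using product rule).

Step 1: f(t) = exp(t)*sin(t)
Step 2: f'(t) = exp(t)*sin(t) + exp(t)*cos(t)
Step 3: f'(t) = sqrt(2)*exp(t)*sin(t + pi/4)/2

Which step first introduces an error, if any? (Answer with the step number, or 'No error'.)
Step 3

Step 3 is incorrect due to a wrong exponent.
The step shows: sqrt(2)*exp(t)*sin(t + pi/4)/2
The correct value should be: sqrt(2)*exp(t)*sin(t + pi/4)

Explanation: The exponent 1/2 on 2 was incorrectly written as -1/2: the term sqrt(2)*exp(t)*sin(t + pi/4) was incorrectly written as sqrt(2)*exp(t)*sin(t + pi/4)/2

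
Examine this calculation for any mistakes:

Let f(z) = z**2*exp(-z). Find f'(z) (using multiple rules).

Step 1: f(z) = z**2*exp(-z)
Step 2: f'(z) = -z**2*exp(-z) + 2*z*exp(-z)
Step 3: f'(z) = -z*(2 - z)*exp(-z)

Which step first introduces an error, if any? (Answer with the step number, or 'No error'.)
Step 3

Step 3 is incorrect due to a sign flip.
The step shows: -z*(2 - z)*exp(-z)
The correct value should be: z*(2 - z)*exp(-z)

Explanation: The sign of the whole expression was flipped: the term z*(2 - z)*exp(-z) was incorrectly written as -z*(2 - z)*exp(-z)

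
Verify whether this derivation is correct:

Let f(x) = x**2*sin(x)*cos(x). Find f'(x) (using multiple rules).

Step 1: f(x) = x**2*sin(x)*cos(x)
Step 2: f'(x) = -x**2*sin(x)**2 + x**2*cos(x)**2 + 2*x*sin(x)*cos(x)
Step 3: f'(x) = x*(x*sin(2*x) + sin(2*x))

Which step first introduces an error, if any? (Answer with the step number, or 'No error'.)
Step 3

Step 3 is incorrect due to a wrong trig function.
The step shows: x*(x*sin(2*x) + sin(2*x))
The correct value should be: x*(x*cos(2*x) + sin(2*x))

Explanation: cos(2*x) was incorrectly written as sin(2*x): the term x*(x*cos(2*x) + sin(2*x)) was incorrectly written as x*(x*sin(2*x) + sin(2*x))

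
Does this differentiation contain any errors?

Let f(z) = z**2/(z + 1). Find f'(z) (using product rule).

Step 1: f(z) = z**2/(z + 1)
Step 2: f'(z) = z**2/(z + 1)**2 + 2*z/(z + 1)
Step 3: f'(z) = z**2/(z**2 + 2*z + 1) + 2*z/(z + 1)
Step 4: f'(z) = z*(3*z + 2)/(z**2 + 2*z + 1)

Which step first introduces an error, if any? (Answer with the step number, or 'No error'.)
Step 2

Step 2 is incorrect due to a sign flip.
The step shows: z**2/(z + 1)**2 + 2*z/(z + 1)
The correct value should be: -z**2/(z + 1)**2 + 2*z/(z + 1)

Explanation: The sign of one term was flipped: the term -z**2/(z + 1)**2 was incorrectly written as z**2/(z + 1)**2
The later steps are derived from this incorrect expression, so the error originates in Step 2.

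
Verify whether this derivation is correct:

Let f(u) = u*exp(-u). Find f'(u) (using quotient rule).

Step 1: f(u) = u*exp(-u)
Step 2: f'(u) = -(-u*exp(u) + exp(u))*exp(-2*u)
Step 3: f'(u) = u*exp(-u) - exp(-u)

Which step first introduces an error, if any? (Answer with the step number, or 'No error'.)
Step 2

Step 2 is incorrect due to a sign flip.
The step shows: -(-u*exp(u) + exp(u))*exp(-2*u)
The correct value should be: (-u*exp(u) + exp(u))*exp(-2*u)

Explanation: The sign of the whole expression was flipped: the term (-u*exp(u) + exp(u))*exp(-2*u) was incorrectly written as -(-u*exp(u) + exp(u))*exp(-2*u)
The later steps are derived from this incorrect expression, so the error originates in Step 2.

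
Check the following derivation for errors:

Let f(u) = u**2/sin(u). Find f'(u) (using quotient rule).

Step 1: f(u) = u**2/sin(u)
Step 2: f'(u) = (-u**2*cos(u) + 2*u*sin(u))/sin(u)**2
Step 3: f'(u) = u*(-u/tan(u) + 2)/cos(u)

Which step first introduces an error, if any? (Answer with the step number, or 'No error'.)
Step 3

Step 3 is incorrect due to a wrong trig function.
The step shows: u*(-u/tan(u) + 2)/cos(u)
The correct value should be: u*(-u/tan(u) + 2)/sin(u)

Explanation: sin(u) was incorrectly written as cos(u): the term u*(-u/tan(u) + 2)/sin(u) was incorrectly written as u*(-u/tan(u) + 2)/cos(u)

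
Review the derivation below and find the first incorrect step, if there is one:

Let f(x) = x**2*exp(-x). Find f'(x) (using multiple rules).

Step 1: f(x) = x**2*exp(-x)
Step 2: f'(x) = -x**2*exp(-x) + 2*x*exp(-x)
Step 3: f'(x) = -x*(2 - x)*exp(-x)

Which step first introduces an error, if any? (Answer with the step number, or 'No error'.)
Step 3

Step 3 is incorrect due to a sign flip.
The step shows: -x*(2 - x)*exp(-x)
The correct value should be: x*(2 - x)*exp(-x)

Explanation: The sign of the whole expression was flipped: the term x*(2 - x)*exp(-x) was incorrectly written as -x*(2 - x)*exp(-x)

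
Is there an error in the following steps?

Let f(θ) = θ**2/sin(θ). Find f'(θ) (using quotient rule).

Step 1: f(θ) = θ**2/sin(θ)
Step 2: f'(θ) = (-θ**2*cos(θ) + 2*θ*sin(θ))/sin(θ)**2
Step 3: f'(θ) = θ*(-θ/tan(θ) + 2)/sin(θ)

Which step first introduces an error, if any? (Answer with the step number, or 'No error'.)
No error

All steps in this derivation are correct.
The final answer f'(θ) = θ*(-θ/tan(θ) + 2)/sin(θ) is valid.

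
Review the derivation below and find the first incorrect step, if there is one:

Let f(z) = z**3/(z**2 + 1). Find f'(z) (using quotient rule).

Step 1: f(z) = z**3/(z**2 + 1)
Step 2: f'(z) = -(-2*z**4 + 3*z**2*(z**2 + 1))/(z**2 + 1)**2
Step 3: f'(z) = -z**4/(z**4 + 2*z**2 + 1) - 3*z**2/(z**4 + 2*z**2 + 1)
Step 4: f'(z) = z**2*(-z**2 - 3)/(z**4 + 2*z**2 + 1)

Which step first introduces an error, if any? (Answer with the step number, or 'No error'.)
Step 2

Step 2 is incorrect due to a sign flip.
The step shows: -(-2*z**4 + 3*z**2*(z**2 + 1))/(z**2 + 1)**2
The correct value should be: (-2*z**4 + 3*z**2*(z**2 + 1))/(z**2 + 1)**2

Explanation: The sign of the whole expression was flipped: the term (-2*z**4 + 3*z**2*(z**2 + 1))/(z**2 + 1)**2 was incorrectly written as -(-2*z**4 + 3*z**2*(z**2 + 1))/(z**2 + 1)**2
The later steps are derived from this incorrect expression, so the error originates in Step 2.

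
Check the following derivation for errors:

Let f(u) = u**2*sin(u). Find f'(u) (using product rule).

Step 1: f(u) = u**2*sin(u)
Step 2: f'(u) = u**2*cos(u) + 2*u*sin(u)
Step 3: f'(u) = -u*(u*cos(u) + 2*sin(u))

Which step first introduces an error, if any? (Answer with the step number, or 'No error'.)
Step 3

Step 3 is incorrect due to a sign flip.
The step shows: -u*(u*cos(u) + 2*sin(u))
The correct value should be: u*(u*cos(u) + 2*sin(u))

Explanation: The sign of the whole expression was flipped: the term u*(u*cos(u) + 2*sin(u)) was incorrectly written as -u*(u*cos(u) + 2*sin(u))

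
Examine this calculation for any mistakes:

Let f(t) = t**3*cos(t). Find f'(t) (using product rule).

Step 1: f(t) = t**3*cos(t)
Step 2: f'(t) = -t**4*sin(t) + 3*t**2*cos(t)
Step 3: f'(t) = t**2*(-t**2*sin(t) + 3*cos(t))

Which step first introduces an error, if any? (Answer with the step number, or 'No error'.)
Step 2

Step 2 is incorrect due to a wrong exponent.
The step shows: -t**4*sin(t) + 3*t**2*cos(t)
The correct value should be: -t**3*sin(t) + 3*t**2*cos(t)

Explanation: The exponent 3 on t was incorrectly written as 4: the term -t**3*sin(t) was incorrectly written as -t**4*sin(t)
The later steps are derived from this incorrect expression, so the error originates in Step 2.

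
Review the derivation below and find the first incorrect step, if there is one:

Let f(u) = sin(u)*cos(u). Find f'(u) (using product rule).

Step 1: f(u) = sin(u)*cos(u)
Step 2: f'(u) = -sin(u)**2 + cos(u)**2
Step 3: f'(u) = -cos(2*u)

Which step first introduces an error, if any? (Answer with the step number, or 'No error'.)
Step 3

Step 3 is incorrect due to a sign flip.
The step shows: -cos(2*u)
The correct value should be: cos(2*u)

Explanation: The sign of the whole expression was flipped: the term cos(2*u) was incorrectly written as -cos(2*u)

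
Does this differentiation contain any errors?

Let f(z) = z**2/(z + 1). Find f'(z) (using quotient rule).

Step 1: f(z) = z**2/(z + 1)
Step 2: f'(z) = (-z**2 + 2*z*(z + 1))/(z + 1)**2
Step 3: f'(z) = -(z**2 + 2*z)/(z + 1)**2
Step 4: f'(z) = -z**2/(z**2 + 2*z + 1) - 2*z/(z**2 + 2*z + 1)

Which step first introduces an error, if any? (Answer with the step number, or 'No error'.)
Step 3

Step 3 is incorrect due to a sign flip.
The step shows: -(z**2 + 2*z)/(z + 1)**2
The correct value should be: (z**2 + 2*z)/(z + 1)**2

Explanation: The sign of the whole expression was flipped: the term (z**2 + 2*z)/(z + 1)**2 was incorrectly written as -(z**2 + 2*z)/(z + 1)**2
The later steps are derived from this incorrect expression, so the error originates in Step 3.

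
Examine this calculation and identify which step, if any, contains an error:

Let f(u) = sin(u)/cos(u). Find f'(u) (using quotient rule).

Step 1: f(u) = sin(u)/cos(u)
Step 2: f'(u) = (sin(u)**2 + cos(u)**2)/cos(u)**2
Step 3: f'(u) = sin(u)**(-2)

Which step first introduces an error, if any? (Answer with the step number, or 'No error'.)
Step 3

Step 3 is incorrect due to a wrong trig function.
The step shows: sin(u)**(-2)
The correct value should be: cos(u)**(-2)

Explanation: cos(u) was incorrectly written as sin(u): the term cos(u)**(-2) was incorrectly written as sin(u)**(-2)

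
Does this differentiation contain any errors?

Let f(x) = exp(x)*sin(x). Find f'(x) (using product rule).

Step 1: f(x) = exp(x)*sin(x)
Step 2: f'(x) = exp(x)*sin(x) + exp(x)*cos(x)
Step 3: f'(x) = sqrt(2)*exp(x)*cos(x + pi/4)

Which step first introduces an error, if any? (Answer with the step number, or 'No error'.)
Step 3

Step 3 is incorrect due to a wrong trig function.
The step shows: sqrt(2)*exp(x)*cos(x + pi/4)
The correct value should be: sqrt(2)*exp(x)*sin(x + pi/4)

Explanation: sin(x + pi/4) was incorrectly written as cos(x + pi/4): the term sqrt(2)*exp(x)*sin(x + pi/4) was incorrectly written as sqrt(2)*exp(x)*cos(x + pi/4)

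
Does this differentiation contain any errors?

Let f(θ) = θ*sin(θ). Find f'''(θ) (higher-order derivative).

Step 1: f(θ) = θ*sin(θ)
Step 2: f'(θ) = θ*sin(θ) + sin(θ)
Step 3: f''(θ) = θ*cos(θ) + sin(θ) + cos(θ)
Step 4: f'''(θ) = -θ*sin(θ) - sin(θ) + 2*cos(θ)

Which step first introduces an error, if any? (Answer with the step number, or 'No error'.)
Step 2

Step 2 is incorrect due to a wrong trig function.
The step shows: θ*sin(θ) + sin(θ)
The correct value should be: θ*cos(θ) + sin(θ)

Explanation: cos(θ) was incorrectly written as sin(θ): the term θ*cos(θ) was incorrectly written as θ*sin(θ)
The later steps are derived from this incorrect expression, so the error originates in Step 2.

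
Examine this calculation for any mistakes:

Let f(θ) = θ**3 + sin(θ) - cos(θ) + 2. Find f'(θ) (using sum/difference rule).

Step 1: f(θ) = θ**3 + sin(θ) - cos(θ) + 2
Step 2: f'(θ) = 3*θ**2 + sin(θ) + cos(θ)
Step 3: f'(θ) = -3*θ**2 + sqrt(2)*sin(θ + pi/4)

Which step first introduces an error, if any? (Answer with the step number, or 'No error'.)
Step 3

Step 3 is incorrect due to a sign flip.
The step shows: -3*θ**2 + sqrt(2)*sin(θ + pi/4)
The correct value should be: 3*θ**2 + sqrt(2)*sin(θ + pi/4)

Explanation: The sign of one term was flipped: the term 3*θ**2 was incorrectly written as -3*θ**2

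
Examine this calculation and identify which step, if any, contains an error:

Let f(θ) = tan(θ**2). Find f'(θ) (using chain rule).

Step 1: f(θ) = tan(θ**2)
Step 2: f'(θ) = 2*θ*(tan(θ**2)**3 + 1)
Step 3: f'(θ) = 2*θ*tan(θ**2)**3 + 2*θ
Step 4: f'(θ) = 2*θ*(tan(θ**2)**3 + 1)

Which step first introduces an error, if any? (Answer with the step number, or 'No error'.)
Step 2

Step 2 is incorrect due to a wrong exponent.
The step shows: 2*θ*(tan(θ**2)**3 + 1)
The correct value should be: 2*θ*(tan(θ**2)**2 + 1)

Explanation: The exponent 2 on tan(θ**2) was incorrectly written as 3: the term 2*θ*(tan(θ**2)**2 + 1) was incorrectly written as 2*θ*(tan(θ**2)**3 + 1)
The later steps are derived from this incorrect expression, so the error originates in Step 2.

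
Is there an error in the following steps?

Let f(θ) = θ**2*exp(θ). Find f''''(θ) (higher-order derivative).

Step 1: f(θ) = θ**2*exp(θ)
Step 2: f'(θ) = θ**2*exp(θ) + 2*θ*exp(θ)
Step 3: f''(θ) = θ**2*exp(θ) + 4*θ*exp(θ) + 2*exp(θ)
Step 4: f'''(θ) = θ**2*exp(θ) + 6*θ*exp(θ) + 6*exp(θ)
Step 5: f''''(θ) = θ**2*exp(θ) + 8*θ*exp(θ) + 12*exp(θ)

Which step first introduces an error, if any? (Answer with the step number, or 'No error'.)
No error

All steps in this derivation are correct.
The final answer f''''(θ) = θ**2*exp(θ) + 8*θ*exp(θ) + 12*exp(θ) is valid.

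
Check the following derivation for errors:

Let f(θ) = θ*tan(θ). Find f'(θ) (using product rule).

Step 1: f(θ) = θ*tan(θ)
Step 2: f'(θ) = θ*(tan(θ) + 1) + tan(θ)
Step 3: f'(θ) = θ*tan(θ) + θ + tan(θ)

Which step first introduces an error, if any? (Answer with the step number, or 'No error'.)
Step 2

Step 2 is incorrect due to a wrong exponent.
The step shows: θ*(tan(θ) + 1) + tan(θ)
The correct value should be: θ*(tan(θ)**2 + 1) + tan(θ)

Explanation: The exponent 2 on tan(θ) was incorrectly written as 1: the term θ*(tan(θ)**2 + 1) was incorrectly written as θ*(tan(θ) + 1)
The later steps are derived from this incorrect expression, so the error originates in Step 2.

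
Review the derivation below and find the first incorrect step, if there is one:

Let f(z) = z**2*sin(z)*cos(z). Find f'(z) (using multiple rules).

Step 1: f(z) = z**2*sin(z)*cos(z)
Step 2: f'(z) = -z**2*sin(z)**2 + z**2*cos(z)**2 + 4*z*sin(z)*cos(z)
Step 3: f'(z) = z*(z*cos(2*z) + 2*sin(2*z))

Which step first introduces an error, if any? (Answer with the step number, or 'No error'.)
Step 2

Step 2 is incorrect due to a wrong coefficient.
The step shows: -z**2*sin(z)**2 + z**2*cos(z)**2 + 4*z*sin(z)*cos(z)
The correct value should be: -z**2*sin(z)**2 + z**2*cos(z)**2 + 2*z*sin(z)*cos(z)

Explanation: The coefficient 2 was incorrectly written as 4: the term 2*z*sin(z)*cos(z) was incorrectly written as 4*z*sin(z)*cos(z)
The later steps are derived from this incorrect expression, so the error originates in Step 2.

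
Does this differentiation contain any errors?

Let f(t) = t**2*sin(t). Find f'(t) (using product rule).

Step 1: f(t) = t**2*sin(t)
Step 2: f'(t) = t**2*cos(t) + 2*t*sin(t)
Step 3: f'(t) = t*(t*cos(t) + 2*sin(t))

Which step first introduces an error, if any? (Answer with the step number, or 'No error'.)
No error

All steps in this derivation are correct.
The final answer f'(t) = t*(t*cos(t) + 2*sin(t)) is valid.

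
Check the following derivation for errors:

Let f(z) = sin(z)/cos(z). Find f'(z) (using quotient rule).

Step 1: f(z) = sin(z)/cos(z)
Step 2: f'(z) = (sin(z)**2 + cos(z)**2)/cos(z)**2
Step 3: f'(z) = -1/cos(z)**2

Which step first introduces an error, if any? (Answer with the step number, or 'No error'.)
Step 3

Step 3 is incorrect due to a sign flip.
The step shows: -1/cos(z)**2
The correct value should be: cos(z)**(-2)

Explanation: The sign of the whole expression was flipped: the term cos(z)**(-2) was incorrectly written as -1/cos(z)**2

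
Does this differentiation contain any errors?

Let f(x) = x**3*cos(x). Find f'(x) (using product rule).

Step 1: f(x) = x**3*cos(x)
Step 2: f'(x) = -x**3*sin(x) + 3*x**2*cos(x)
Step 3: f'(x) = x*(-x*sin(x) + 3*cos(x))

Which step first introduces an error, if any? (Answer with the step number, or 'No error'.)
Step 3

Step 3 is incorrect due to a wrong exponent.
The step shows: x*(-x*sin(x) + 3*cos(x))
The correct value should be: x**2*(-x*sin(x) + 3*cos(x))

Explanation: The exponent 2 on x was incorrectly written as 1: the term x**2*(-x*sin(x) + 3*cos(x)) was incorrectly written as x*(-x*sin(x) + 3*cos(x))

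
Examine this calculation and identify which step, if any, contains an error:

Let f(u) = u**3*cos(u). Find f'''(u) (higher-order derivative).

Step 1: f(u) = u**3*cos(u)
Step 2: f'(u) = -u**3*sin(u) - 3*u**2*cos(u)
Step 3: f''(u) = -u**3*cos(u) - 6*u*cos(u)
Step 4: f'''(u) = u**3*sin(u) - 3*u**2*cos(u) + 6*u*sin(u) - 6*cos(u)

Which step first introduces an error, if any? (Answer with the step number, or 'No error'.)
Step 2

Step 2 is incorrect due to a sign flip.
The step shows: -u**3*sin(u) - 3*u**2*cos(u)
The correct value should be: -u**3*sin(u) + 3*u**2*cos(u)

Explanation: The sign of one term was flipped: the term 3*u**2*cos(u) was incorrectly written as -3*u**2*cos(u)
The later steps are derived from this incorrect expression, so the error originates in Step 2.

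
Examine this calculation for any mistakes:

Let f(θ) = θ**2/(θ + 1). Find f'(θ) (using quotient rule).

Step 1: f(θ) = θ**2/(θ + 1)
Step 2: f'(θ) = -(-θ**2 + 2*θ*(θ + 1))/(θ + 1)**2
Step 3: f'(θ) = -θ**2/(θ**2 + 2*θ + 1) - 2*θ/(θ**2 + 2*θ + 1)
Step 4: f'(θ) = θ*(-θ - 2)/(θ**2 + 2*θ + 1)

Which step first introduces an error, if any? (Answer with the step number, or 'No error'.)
Step 2

Step 2 is incorrect due to a sign flip.
The step shows: -(-θ**2 + 2*θ*(θ + 1))/(θ + 1)**2
The correct value should be: (-θ**2 + 2*θ*(θ + 1))/(θ + 1)**2

Explanation: The sign of the whole expression was flipped: the term (-θ**2 + 2*θ*(θ + 1))/(θ + 1)**2 was incorrectly written as -(-θ**2 + 2*θ*(θ + 1))/(θ + 1)**2
The later steps are derived from this incorrect expression, so the error originates in Step 2.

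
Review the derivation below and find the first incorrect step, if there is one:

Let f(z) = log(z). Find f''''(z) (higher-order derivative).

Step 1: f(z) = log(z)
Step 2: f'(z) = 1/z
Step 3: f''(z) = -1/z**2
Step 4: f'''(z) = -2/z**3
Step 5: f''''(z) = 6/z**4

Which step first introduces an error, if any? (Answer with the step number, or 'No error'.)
Step 4

Step 4 is incorrect due to a sign flip.
The step shows: -2/z**3
The correct value should be: 2/z**3

Explanation: The sign of the whole expression was flipped: the term 2/z**3 was incorrectly written as -2/z**3
The later steps are derived from this incorrect expression, so the error originates in Step 4.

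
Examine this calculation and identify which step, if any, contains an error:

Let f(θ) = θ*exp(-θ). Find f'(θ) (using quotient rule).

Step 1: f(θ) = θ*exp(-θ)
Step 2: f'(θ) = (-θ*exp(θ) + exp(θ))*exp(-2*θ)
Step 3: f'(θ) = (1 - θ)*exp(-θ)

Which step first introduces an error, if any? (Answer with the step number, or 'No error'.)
No error

All steps in this derivation are correct.
The final answer f'(θ) = (1 - θ)*exp(-θ) is valid.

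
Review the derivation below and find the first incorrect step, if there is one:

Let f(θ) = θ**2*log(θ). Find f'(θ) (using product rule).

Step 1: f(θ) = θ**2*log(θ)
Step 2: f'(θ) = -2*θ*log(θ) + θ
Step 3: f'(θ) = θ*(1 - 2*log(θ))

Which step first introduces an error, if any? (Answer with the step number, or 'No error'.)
Step 2

Step 2 is incorrect due to a sign flip.
The step shows: -2*θ*log(θ) + θ
The correct value should be: 2*θ*log(θ) + θ

Explanation: The sign of one term was flipped: the term 2*θ*log(θ) was incorrectly written as -2*θ*log(θ)
The later steps are derived from this incorrect expression, so the error originates in Step 2.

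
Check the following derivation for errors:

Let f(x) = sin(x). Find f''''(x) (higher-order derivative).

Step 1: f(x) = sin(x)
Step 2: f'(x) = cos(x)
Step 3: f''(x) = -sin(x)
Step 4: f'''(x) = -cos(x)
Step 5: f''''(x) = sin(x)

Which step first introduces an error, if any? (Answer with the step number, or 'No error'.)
No error

All steps in this derivation are correct.
The final answer f''''(x) = sin(x) is valid.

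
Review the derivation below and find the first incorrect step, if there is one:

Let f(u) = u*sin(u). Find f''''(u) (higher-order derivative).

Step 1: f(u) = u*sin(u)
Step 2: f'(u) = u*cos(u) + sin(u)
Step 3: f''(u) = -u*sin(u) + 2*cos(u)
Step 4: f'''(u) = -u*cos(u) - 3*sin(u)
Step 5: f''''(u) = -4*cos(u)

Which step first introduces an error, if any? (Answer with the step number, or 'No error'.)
Step 5

Step 5 is incorrect due to a dropped term.
The step shows: -4*cos(u)
The correct value should be: u*sin(u) - 4*cos(u)

Explanation: A term was dropped: the term u*sin(u) was incorrectly omitted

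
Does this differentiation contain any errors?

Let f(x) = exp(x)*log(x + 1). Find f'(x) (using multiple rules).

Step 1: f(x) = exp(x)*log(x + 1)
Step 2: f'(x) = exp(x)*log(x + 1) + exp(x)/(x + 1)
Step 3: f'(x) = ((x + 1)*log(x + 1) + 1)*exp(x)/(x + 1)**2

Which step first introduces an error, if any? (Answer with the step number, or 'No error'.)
Step 3

Step 3 is incorrect due to a wrong exponent.
The step shows: ((x + 1)*log(x + 1) + 1)*exp(x)/(x + 1)**2
The correct value should be: ((x + 1)*log(x + 1) + 1)*exp(x)/(x + 1)

Explanation: The exponent -1 on x + 1 was incorrectly written as -2: the term ((x + 1)*log(x + 1) + 1)*exp(x)/(x + 1) was incorrectly written as ((x + 1)*log(x + 1) + 1)*exp(x)/(x + 1)**2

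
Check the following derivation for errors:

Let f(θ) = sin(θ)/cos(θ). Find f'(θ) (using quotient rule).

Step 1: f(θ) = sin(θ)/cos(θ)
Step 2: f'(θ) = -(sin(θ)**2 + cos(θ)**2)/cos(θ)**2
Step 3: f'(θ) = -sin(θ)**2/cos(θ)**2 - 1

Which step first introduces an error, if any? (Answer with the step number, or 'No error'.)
Step 2

Step 2 is incorrect due to a sign flip.
The step shows: -(sin(θ)**2 + cos(θ)**2)/cos(θ)**2
The correct value should be: (sin(θ)**2 + cos(θ)**2)/cos(θ)**2

Explanation: The sign of the whole expression was flipped: the term (sin(θ)**2 + cos(θ)**2)/cos(θ)**2 was incorrectly written as -(sin(θ)**2 + cos(θ)**2)/cos(θ)**2
The later steps are derived from this incorrect expression, so the error originates in Step 2.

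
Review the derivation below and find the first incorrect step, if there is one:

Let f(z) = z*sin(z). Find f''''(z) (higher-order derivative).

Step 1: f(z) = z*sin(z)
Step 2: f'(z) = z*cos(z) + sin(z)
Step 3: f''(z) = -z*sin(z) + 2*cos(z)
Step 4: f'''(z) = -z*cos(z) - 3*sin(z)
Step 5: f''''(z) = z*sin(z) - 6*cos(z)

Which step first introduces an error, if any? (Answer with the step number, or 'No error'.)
Step 5

Step 5 is incorrect due to a wrong coefficient.
The step shows: z*sin(z) - 6*cos(z)
The correct value should be: z*sin(z) - 4*cos(z)

Explanation: The coefficient -4 was incorrectly written as -6: the term -4*cos(z) was incorrectly written as -6*cos(z)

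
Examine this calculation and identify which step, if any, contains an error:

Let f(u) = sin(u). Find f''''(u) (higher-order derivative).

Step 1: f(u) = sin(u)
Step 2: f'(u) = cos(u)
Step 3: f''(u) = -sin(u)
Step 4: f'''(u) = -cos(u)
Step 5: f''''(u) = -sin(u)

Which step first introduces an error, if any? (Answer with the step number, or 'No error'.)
Step 5

Step 5 is incorrect due to a sign flip.
The step shows: -sin(u)
The correct value should be: sin(u)

Explanation: The sign of the whole expression was flipped: the term sin(u) was incorrectly written as -sin(u)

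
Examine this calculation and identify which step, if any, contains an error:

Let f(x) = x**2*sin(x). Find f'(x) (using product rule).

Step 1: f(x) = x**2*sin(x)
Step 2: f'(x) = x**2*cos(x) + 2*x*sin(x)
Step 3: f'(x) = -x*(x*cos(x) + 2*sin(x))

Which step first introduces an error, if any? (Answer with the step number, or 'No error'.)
Step 3

Step 3 is incorrect due to a sign flip.
The step shows: -x*(x*cos(x) + 2*sin(x))
The correct value should be: x*(x*cos(x) + 2*sin(x))

Explanation: The sign of the whole expression was flipped: the term x*(x*cos(x) + 2*sin(x)) was incorrectly written as -x*(x*cos(x) + 2*sin(x))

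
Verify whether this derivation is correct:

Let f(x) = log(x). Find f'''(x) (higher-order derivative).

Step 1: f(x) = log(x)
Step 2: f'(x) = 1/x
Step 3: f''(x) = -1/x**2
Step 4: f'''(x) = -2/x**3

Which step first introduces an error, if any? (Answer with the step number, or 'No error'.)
Step 4

Step 4 is incorrect due to a sign flip.
The step shows: -2/x**3
The correct value should be: 2/x**3

Explanation: The sign of the whole expression was flipped: the term 2/x**3 was incorrectly written as -2/x**3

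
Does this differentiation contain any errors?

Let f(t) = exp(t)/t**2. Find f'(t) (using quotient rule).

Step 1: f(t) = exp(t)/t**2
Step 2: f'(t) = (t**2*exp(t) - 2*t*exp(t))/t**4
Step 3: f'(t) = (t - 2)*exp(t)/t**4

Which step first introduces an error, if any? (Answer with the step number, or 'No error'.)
Step 3

Step 3 is incorrect due to a wrong exponent.
The step shows: (t - 2)*exp(t)/t**4
The correct value should be: (t - 2)*exp(t)/t**3

Explanation: The exponent -3 on t was incorrectly written as -4: the term (t - 2)*exp(t)/t**3 was incorrectly written as (t - 2)*exp(t)/t**4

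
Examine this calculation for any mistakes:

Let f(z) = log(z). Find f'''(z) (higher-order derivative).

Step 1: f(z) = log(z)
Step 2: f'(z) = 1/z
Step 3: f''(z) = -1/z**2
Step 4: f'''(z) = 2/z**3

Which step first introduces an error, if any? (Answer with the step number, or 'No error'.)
No error

All steps in this derivation are correct.
The final answer f'''(z) = 2/z**3 is valid.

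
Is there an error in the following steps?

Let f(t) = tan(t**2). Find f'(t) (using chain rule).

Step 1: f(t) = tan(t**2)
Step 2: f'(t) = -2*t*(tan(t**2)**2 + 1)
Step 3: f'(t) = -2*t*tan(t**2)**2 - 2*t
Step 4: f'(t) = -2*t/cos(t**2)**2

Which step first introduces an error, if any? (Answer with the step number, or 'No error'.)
Step 2

Step 2 is incorrect due to a sign flip.
The step shows: -2*t*(tan(t**2)**2 + 1)
The correct value should be: 2*t*(tan(t**2)**2 + 1)

Explanation: The sign of the whole expression was flipped: the term 2*t*(tan(t**2)**2 + 1) was incorrectly written as -2*t*(tan(t**2)**2 + 1)
The later steps are derived from this incorrect expression, so the error originates in Step 2.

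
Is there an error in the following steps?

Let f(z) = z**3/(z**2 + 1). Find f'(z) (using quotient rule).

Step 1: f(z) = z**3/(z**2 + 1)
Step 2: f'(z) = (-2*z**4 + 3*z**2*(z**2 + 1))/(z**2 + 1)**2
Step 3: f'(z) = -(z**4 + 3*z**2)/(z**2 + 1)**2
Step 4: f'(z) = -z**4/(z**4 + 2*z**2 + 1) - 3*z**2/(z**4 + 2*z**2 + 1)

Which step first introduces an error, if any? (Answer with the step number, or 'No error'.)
Step 3

Step 3 is incorrect due to a sign flip.
The step shows: -(z**4 + 3*z**2)/(z**2 + 1)**2
The correct value should be: (z**4 + 3*z**2)/(z**2 + 1)**2

Explanation: The sign of the whole expression was flipped: the term (z**4 + 3*z**2)/(z**2 + 1)**2 was incorrectly written as -(z**4 + 3*z**2)/(z**2 + 1)**2
The later steps are derived from this incorrect expression, so the error originates in Step 3.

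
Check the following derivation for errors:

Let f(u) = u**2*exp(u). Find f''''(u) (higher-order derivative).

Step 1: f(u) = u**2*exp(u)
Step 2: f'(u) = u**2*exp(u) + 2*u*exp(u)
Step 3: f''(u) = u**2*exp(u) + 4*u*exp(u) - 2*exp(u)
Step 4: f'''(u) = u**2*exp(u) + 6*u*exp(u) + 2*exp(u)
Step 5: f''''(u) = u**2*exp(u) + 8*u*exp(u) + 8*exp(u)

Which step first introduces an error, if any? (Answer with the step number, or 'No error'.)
Step 3

Step 3 is incorrect due to a sign flip.
The step shows: u**2*exp(u) + 4*u*exp(u) - 2*exp(u)
The correct value should be: u**2*exp(u) + 4*u*exp(u) + 2*exp(u)

Explanation: The sign of one term was flipped: the term 2*exp(u) was incorrectly written as -2*exp(u)
The later steps are derived from this incorrect expression, so the error originates in Step 3.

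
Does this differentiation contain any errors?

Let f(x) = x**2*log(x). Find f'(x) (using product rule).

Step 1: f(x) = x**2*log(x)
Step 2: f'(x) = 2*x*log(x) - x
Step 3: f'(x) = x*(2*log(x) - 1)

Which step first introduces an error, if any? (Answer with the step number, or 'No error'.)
Step 2

Step 2 is incorrect due to a sign flip.
The step shows: 2*x*log(x) - x
The correct value should be: 2*x*log(x) + x

Explanation: The sign of one term was flipped: the term x was incorrectly written as -x
The later steps are derived from this incorrect expression, so the error originates in Step 2.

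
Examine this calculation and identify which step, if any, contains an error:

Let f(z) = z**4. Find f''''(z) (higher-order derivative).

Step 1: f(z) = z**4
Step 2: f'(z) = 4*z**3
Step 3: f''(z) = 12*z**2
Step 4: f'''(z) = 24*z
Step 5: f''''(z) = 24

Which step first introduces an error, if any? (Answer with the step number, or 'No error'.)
No error

All steps in this derivation are correct.
The final answer f''''(z) = 24 is valid.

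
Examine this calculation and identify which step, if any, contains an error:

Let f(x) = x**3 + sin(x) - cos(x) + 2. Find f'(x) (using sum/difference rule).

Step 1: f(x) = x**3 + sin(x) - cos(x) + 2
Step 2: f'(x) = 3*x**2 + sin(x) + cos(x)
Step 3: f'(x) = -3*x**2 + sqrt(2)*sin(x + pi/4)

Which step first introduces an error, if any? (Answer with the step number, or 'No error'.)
Step 3

Step 3 is incorrect due to a sign flip.
The step shows: -3*x**2 + sqrt(2)*sin(x + pi/4)
The correct value should be: 3*x**2 + sqrt(2)*sin(x + pi/4)

Explanation: The sign of one term was flipped: the term 3*x**2 was incorrectly written as -3*x**2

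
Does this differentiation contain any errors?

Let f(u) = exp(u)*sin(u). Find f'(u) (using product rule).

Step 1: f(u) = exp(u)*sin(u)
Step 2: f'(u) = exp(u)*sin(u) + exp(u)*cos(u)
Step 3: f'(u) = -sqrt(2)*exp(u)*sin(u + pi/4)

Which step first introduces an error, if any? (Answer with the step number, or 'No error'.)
Step 3

Step 3 is incorrect due to a sign flip.
The step shows: -sqrt(2)*exp(u)*sin(u + pi/4)
The correct value should be: sqrt(2)*exp(u)*sin(u + pi/4)

Explanation: The sign of the whole expression was flipped: the term sqrt(2)*exp(u)*sin(u + pi/4) was incorrectly written as -sqrt(2)*exp(u)*sin(u + pi/4)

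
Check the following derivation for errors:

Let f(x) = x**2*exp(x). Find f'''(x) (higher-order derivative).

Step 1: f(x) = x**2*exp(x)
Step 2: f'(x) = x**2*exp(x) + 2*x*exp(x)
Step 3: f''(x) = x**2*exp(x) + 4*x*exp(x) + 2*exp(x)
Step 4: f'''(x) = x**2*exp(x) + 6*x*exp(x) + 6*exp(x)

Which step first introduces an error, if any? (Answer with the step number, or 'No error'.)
No error

All steps in this derivation are correct.
The final answer f'''(x) = x**2*exp(x) + 6*x*exp(x) + 6*exp(x) is valid.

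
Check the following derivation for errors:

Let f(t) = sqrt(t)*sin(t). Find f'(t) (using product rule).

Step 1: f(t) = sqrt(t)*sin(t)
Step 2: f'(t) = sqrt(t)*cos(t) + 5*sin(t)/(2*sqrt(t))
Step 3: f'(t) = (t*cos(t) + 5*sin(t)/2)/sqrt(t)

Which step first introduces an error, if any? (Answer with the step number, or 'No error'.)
Step 2

Step 2 is incorrect due to a wrong coefficient.
The step shows: sqrt(t)*cos(t) + 5*sin(t)/(2*sqrt(t))
The correct value should be: sqrt(t)*cos(t) + sin(t)/(2*sqrt(t))

Explanation: The coefficient 1/2 was incorrectly written as 5/2: the term sin(t)/(2*sqrt(t)) was incorrectly written as 5*sin(t)/(2*sqrt(t))
The later steps are derived from this incorrect expression, so the error originates in Step 2.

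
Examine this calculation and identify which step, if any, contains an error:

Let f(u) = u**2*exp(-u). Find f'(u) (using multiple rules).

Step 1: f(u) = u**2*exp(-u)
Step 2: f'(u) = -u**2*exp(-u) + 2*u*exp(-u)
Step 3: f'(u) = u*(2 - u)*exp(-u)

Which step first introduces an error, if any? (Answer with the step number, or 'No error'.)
No error

All steps in this derivation are correct.
The final answer f'(u) = u*(2 - u)*exp(-u) is valid.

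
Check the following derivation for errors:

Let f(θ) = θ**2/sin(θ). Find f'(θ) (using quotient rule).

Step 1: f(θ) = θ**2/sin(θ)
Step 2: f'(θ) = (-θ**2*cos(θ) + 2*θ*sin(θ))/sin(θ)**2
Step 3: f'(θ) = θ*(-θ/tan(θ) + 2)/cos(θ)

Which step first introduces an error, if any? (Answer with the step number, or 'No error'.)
Step 3

Step 3 is incorrect due to a wrong trig function.
The step shows: θ*(-θ/tan(θ) + 2)/cos(θ)
The correct value should be: θ*(-θ/tan(θ) + 2)/sin(θ)

Explanation: sin(θ) was incorrectly written as cos(θ): the term θ*(-θ/tan(θ) + 2)/sin(θ) was incorrectly written as θ*(-θ/tan(θ) + 2)/cos(θ)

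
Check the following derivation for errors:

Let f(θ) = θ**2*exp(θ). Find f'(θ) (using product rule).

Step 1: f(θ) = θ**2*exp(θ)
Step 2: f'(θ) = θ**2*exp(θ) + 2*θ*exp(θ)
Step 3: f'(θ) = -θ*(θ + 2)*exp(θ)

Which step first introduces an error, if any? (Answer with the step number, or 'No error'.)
Step 3

Step 3 is incorrect due to a sign flip.
The step shows: -θ*(θ + 2)*exp(θ)
The correct value should be: θ*(θ + 2)*exp(θ)

Explanation: The sign of the whole expression was flipped: the term θ*(θ + 2)*exp(θ) was incorrectly written as -θ*(θ + 2)*exp(θ)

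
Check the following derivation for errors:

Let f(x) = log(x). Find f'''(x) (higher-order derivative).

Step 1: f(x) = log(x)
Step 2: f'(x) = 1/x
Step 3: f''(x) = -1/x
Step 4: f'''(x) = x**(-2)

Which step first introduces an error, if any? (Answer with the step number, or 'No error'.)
Step 3

Step 3 is incorrect due to a wrong exponent.
The step shows: -1/x
The correct value should be: -1/x**2

Explanation: The exponent -2 on x was incorrectly written as -1: the term -1/x**2 was incorrectly written as -1/x
The later steps are derived from this incorrect expression, so the error originates in Step 3.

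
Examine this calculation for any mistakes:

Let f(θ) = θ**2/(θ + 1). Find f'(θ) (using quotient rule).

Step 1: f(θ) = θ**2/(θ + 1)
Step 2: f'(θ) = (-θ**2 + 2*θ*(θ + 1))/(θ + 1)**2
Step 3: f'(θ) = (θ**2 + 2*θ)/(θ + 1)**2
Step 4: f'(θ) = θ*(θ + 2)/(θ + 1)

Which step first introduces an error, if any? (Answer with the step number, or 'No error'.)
Step 4

Step 4 is incorrect due to a wrong exponent.
The step shows: θ*(θ + 2)/(θ + 1)
The correct value should be: θ*(θ + 2)/(θ + 1)**2

Explanation: The exponent -2 on θ + 1 was incorrectly written as -1: the term θ*(θ + 2)/(θ + 1)**2 was incorrectly written as θ*(θ + 2)/(θ + 1)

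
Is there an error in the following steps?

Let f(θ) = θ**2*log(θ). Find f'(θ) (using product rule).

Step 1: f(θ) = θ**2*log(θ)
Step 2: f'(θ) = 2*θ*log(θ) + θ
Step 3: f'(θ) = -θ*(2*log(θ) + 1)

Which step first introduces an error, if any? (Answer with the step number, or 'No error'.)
Step 3

Step 3 is incorrect due to a sign flip.
The step shows: -θ*(2*log(θ) + 1)
The correct value should be: θ*(2*log(θ) + 1)

Explanation: The sign of the whole expression was flipped: the term θ*(2*log(θ) + 1) was incorrectly written as -θ*(2*log(θ) + 1)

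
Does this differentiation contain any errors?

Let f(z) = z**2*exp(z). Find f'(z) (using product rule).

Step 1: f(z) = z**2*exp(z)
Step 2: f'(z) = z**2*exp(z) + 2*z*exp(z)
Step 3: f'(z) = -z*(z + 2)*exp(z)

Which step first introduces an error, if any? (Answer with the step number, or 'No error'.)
Step 3

Step 3 is incorrect due to a sign flip.
The step shows: -z*(z + 2)*exp(z)
The correct value should be: z*(z + 2)*exp(z)

Explanation: The sign of the whole expression was flipped: the term z*(z + 2)*exp(z) was incorrectly written as -z*(z + 2)*exp(z)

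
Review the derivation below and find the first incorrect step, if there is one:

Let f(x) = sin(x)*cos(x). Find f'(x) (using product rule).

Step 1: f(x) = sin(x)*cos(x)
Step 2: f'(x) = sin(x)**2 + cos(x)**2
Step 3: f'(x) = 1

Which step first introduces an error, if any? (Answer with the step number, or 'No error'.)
Step 2

Step 2 is incorrect due to a sign flip.
The step shows: sin(x)**2 + cos(x)**2
The correct value should be: -sin(x)**2 + cos(x)**2

Explanation: The sign of one term was flipped: the term -sin(x)**2 was incorrectly written as sin(x)**2
The later steps are derived from this incorrect expression, so the error originates in Step 2.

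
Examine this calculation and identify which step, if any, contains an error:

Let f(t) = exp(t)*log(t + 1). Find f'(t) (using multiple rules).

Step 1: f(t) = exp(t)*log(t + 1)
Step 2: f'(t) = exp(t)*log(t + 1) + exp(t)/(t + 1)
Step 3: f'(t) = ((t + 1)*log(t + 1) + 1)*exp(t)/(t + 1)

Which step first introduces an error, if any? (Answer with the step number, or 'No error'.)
No error

All steps in this derivation are correct.
The final answer f'(t) = ((t + 1)*log(t + 1) + 1)*exp(t)/(t + 1) is valid.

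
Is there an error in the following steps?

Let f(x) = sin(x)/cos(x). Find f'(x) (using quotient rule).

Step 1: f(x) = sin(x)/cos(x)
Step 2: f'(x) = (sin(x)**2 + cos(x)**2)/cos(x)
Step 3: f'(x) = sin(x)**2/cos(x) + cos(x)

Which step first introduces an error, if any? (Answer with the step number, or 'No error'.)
Step 2

Step 2 is incorrect due to a wrong exponent.
The step shows: (sin(x)**2 + cos(x)**2)/cos(x)
The correct value should be: (sin(x)**2 + cos(x)**2)/cos(x)**2

Explanation: The exponent -2 on cos(x) was incorrectly written as -1: the term (sin(x)**2 + cos(x)**2)/cos(x)**2 was incorrectly written as (sin(x)**2 + cos(x)**2)/cos(x)
The later steps are derived from this incorrect expression, so the error originates in Step 2.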